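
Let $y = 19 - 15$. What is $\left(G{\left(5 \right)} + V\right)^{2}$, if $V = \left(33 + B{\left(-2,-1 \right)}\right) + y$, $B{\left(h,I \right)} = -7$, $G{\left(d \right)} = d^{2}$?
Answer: $3025$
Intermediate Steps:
$y = 4$
$V = 30$ ($V = \left(33 - 7\right) + 4 = 26 + 4 = 30$)
$\left(G{\left(5 \right)} + V\right)^{2} = \left(5^{2} + 30\right)^{2} = \left(25 + 30\right)^{2} = 55^{2} = 3025$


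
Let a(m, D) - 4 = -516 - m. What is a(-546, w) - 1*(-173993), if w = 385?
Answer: 174027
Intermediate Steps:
a(m, D) = -512 - m (a(m, D) = 4 + (-516 - m) = -512 - m)
a(-546, w) - 1*(-173993) = (-512 - 1*(-546)) - 1*(-173993) = (-512 + 546) + 173993 = 34 + 173993 = 174027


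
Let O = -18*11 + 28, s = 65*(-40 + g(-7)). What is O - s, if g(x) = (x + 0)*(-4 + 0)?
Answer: 610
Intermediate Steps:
g(x) = -4*x (g(x) = x*(-4) = -4*x)
s = -780 (s = 65*(-40 - 4*(-7)) = 65*(-40 + 28) = 65*(-12) = -780)
O = -170 (O = -198 + 28 = -170)
O - s = -170 - 1*(-780) = -170 + 780 = 610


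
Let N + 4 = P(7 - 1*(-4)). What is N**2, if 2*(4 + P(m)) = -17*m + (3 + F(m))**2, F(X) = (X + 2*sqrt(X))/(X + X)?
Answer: 70383945/7744 - 58723*sqrt(11)/968 ≈ 8887.6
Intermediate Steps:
F(X) = (X + 2*sqrt(X))/(2*X) (F(X) = (X + 2*sqrt(X))/((2*X)) = (X + 2*sqrt(X))*(1/(2*X)) = (X + 2*sqrt(X))/(2*X))
P(m) = -4 + (7/2 + 1/sqrt(m))**2/2 - 17*m/2 (P(m) = -4 + (-17*m + (3 + (1/2 + 1/sqrt(m)))**2)/2 = -4 + (-17*m + (7/2 + 1/sqrt(m))**2)/2 = -4 + ((7/2 + 1/sqrt(m))**2 - 17*m)/2 = -4 + ((7/2 + 1/sqrt(m))**2/2 - 17*m/2) = -4 + (7/2 + 1/sqrt(m))**2/2 - 17*m/2)
N = -8389/88 + 7*sqrt(11)/22 (N = -4 + (4 - 68*(7 - 1*(-4))**2 + 17*(7 - 1*(-4)) + 28*sqrt(7 - 1*(-4)))/(8*(7 - 1*(-4))) = -4 + (4 - 68*(7 + 4)**2 + 17*(7 + 4) + 28*sqrt(7 + 4))/(8*(7 + 4)) = -4 + (1/8)*(4 - 68*11**2 + 17*11 + 28*sqrt(11))/11 = -4 + (1/8)*(1/11)*(4 - 68*121 + 187 + 28*sqrt(11)) = -4 + (1/8)*(1/11)*(4 - 8228 + 187 + 28*sqrt(11)) = -4 + (1/8)*(1/11)*(-8037 + 28*sqrt(11)) = -4 + (-8037/88 + 7*sqrt(11)/22) = -8389/88 + 7*sqrt(11)/22 ≈ -94.274)
N**2 = (-8389/88 + 7*sqrt(11)/22)**2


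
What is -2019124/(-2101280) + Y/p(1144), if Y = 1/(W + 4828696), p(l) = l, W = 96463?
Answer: 7728611218397/8043080156540 ≈ 0.96090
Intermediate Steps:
Y = 1/4925159 (Y = 1/(96463 + 4828696) = 1/4925159 ≈ 2.0304e-7)
-2019124/(-2101280) + Y/p(1144) = -2019124/(-2101280) + (1/4925159)/1144 = -2019124*(-1/2101280) + (1/4925159)*(1/1144) = 21947/22840 + 1/5634381896 = 7728611218397/8043080156540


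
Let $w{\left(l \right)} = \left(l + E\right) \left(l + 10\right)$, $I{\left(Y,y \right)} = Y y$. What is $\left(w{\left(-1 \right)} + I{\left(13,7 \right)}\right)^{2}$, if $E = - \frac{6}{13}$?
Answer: $\frac{1024144}{169} \approx 6060.0$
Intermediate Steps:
$E = - \frac{6}{13}$ ($E = \left(-6\right) \frac{1}{13} = - \frac{6}{13} \approx -0.46154$)
$w{\left(l \right)} = \left(10 + l\right) \left(- \frac{6}{13} + l\right)$ ($w{\left(l \right)} = \left(l - \frac{6}{13}\right) \left(l + 10\right) = \left(- \frac{6}{13} + l\right) \left(10 + l\right) = \left(10 + l\right) \left(- \frac{6}{13} + l\right)$)
$\left(w{\left(-1 \right)} + I{\left(13,7 \right)}\right)^{2} = \left(\left(- \frac{60}{13} + \left(-1\right)^{2} + \frac{124}{13} \left(-1\right)\right) + 13 \cdot 7\right)^{2} = \left(\left(- \frac{60}{13} + 1 - \frac{124}{13}\right) + 91\right)^{2} = \left(- \frac{171}{13} + 91\right)^{2} = \left(\frac{1012}{13}\right)^{2} = \frac{1024144}{169}$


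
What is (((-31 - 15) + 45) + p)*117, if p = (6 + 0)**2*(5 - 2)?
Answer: 12519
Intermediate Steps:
p = 108 (p = 6**2*3 = 36*3 = 108)
(((-31 - 15) + 45) + p)*117 = (((-31 - 15) + 45) + 108)*117 = ((-46 + 45) + 108)*117 = (-1 + 108)*117 = 107*117 = 12519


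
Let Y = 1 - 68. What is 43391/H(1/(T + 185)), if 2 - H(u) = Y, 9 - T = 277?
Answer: 43391/69 ≈ 628.86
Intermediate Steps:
T = -268 (T = 9 - 1*277 = 9 - 277 = -268)
Y = -67
H(u) = 69 (H(u) = 2 - 1*(-67) = 2 + 67 = 69)
43391/H(1/(T + 185)) = 43391/69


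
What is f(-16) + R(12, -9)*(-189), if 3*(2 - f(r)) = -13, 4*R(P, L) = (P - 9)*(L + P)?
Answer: -5027/12 ≈ -418.92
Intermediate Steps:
R(P, L) = (-9 + P)*(L + P)/4 (R(P, L) = ((P - 9)*(L + P))/4 = ((-9 + P)*(L + P))/4 = (-9 + P)*(L + P)/4)
f(r) = 19/3 (f(r) = 2 - ⅓*(-13) = 2 + 13/3 = 19/3)
f(-16) + R(12, -9)*(-189) = 19/3 + (-9/4*(-9) - 9/4*12 + (¼)*12² + (¼)*(-9)*12)*(-189) = 19/3 + (81/4 - 27 + (¼)*144 - 27)*(-189) = 19/3 + (81/4 - 27 + 36 - 27)*(-189) = 19/3 + (9/4)*(-189) = 19/3 - 1701/4 = -5027/12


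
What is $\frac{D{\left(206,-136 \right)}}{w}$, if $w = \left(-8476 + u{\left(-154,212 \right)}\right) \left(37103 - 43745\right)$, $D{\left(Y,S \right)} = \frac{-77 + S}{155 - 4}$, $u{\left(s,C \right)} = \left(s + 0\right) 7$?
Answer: $- \frac{71}{3194035956} \approx -2.2229 \cdot 10^{-8}$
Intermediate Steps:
$u{\left(s,C \right)} = 7 s$ ($u{\left(s,C \right)} = s 7 = 7 s$)
$D{\left(Y,S \right)} = - \frac{77}{151} + \frac{S}{151}$ ($D{\left(Y,S \right)} = \frac{-77 + S}{151} = \left(-77 + S\right) \frac{1}{151} = - \frac{77}{151} + \frac{S}{151}$)
$w = 63457668$ ($w = \left(-8476 + 7 \left(-154\right)\right) \left(37103 - 43745\right) = \left(-8476 - 1078\right) \left(-6642\right) = \left(-9554\right) \left(-6642\right) = 63457668$)
$\frac{D{\left(206,-136 \right)}}{w} = \frac{- \frac{77}{151} + \frac{1}{151} \left(-136\right)}{63457668} = \left(- \frac{77}{151} - \frac{136}{151}\right) \frac{1}{63457668} = \left(- \frac{213}{151}\right) \frac{1}{63457668} = - \frac{71}{3194035956}$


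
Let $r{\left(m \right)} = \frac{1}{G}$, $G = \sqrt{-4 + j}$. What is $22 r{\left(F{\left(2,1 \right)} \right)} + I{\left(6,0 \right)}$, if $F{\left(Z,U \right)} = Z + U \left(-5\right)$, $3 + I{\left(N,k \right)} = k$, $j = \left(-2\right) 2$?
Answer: $-3 - \frac{11 i \sqrt{2}}{2} \approx -3.0 - 7.7782 i$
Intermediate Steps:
$j = -4$
$I{\left(N,k \right)} = -3 + k$
$F{\left(Z,U \right)} = Z - 5 U$
$G = 2 i \sqrt{2}$ ($G = \sqrt{-4 - 4} = \sqrt{-8} = 2 i \sqrt{2} \approx 2.8284 i$)
$r{\left(m \right)} = - \frac{i \sqrt{2}}{4}$ ($r{\left(m \right)} = \frac{1}{2 i \sqrt{2}} = - \frac{i \sqrt{2}}{4}$)
$22 r{\left(F{\left(2,1 \right)} \right)} + I{\left(6,0 \right)} = 22 \left(- \frac{i \sqrt{2}}{4}\right) + \left(-3 + 0\right) = - \frac{11 i \sqrt{2}}{2} - 3 = -3 - \frac{11 i \sqrt{2}}{2}$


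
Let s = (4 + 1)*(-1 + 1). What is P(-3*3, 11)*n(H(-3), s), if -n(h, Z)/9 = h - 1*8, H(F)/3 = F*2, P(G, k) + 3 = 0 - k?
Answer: -3276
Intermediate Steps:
P(G, k) = -3 - k (P(G, k) = -3 + (0 - k) = -3 - k)
s = 0 (s = 5*0 = 0)
H(F) = 6*F (H(F) = 3*(F*2) = 3*(2*F) = 6*F)
n(h, Z) = 72 - 9*h (n(h, Z) = -9*(h - 1*8) = -9*(h - 8) = -9*(-8 + h) = 72 - 9*h)
P(-3*3, 11)*n(H(-3), s) = (-3 - 1*11)*(72 - 54*(-3)) = (-3 - 11)*(72 - 9*(-18)) = -14*(72 + 162) = -14*234 = -3276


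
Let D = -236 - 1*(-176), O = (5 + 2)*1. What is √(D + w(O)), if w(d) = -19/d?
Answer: I*√3073/7 ≈ 7.9192*I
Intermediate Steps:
O = 7 (O = 7*1 = 7)
D = -60 (D = -236 + 176 = -60)
√(D + w(O)) = √(-60 - 19/7) = √(-439/7) = I*√3073/7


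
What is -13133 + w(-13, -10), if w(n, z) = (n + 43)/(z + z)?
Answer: -26269/2 ≈ -13135.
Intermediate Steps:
w(n, z) = (43 + n)/(2*z) (w(n, z) = (43 + n)/((2*z)) = (43 + n)*(1/(2*z)) = (43 + n)/(2*z))
-13133 + w(-13, -10) = -13133 + (½)*(43 - 13)/(-10) = -13133 + (½)*(-⅒)*30 = -13133 - 3/2 = -26269/2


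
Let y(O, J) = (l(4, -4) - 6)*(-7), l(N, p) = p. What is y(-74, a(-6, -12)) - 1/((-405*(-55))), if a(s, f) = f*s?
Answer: 1559249/22275 ≈ 70.000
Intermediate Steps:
y(O, J) = 70 (y(O, J) = (-4 - 6)*(-7) = -10*(-7) = 70)
y(-74, a(-6, -12)) - 1/((-405*(-55))) = 70 - 1/((-405*(-55))) = 70 - 1/22275 = 1559249/22275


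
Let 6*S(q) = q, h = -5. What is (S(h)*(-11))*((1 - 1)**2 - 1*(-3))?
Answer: 55/2 ≈ 27.500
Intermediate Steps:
S(q) = q/6
(S(h)*(-11))*((1 - 1)**2 - 1*(-3)) = (((1/6)*(-5))*(-11))*((1 - 1)**2 - 1*(-3)) = (-5/6*(-11))*(0**2 + 3) = 55*(0 + 3)/6 = (55/6)*3 = 55/2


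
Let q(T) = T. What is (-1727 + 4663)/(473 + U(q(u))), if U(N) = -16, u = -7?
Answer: 2936/457 ≈ 6.4245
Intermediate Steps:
(-1727 + 4663)/(473 + U(q(u))) = (-1727 + 4663)/(473 - 16) = 2936/457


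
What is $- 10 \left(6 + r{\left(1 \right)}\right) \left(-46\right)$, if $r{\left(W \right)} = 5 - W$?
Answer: $4600$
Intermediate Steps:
$- 10 \left(6 + r{\left(1 \right)}\right) \left(-46\right) = - 10 \left(6 + \left(5 - 1\right)\right) \left(-46\right) = - 10 \left(6 + 4\right) \left(-46\right) = \left(-10\right) 10 \left(-46\right) = \left(-100\right) \left(-46\right) = 4600$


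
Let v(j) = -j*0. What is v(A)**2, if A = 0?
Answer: 0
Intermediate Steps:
v(j) = 0
v(A)**2 = 0**2 = 0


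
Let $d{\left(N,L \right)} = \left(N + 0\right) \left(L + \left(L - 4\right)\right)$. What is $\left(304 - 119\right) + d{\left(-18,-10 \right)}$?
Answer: $617$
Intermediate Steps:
$d{\left(N,L \right)} = N \left(-4 + 2 L\right)$ ($d{\left(N,L \right)} = N \left(L + \left(-4 + L\right)\right) = N \left(-4 + 2 L\right)$)
$\left(304 - 119\right) + d{\left(-18,-10 \right)} = \left(304 - 119\right) + 2 \left(-18\right) \left(-2 - 10\right) = 185 + 2 \left(-18\right) \left(-12\right) = 185 + 432 = 617$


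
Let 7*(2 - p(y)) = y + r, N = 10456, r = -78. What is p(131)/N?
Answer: -39/73192 ≈ -0.00053285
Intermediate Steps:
p(y) = 92/7 - y/7 (p(y) = 2 - (y - 78)/7 = 2 - (-78 + y)/7 = 2 + (78/7 - y/7) = 92/7 - y/7)
p(131)/N = (92/7 - ⅐*131)/10456 = (92/7 - 131/7)*(1/10456) = -39/7*1/10456 = -39/73192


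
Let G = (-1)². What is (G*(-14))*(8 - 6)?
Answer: -28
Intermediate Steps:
G = 1
(G*(-14))*(8 - 6) = (1*(-14))*(8 - 6) = -14*2 = -28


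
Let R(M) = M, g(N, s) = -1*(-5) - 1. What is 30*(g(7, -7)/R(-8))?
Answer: -15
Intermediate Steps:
g(N, s) = 4 (g(N, s) = 5 - 1 = 4)
30*(g(7, -7)/R(-8)) = 30*(4/(-8)) = 30*(4*(-⅛)) = 30*(-½) = -15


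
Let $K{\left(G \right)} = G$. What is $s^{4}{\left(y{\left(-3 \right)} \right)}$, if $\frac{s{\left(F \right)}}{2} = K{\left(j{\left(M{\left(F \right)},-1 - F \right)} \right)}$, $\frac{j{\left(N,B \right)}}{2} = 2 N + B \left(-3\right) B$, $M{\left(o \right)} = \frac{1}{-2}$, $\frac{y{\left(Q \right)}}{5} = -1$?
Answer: $1475789056$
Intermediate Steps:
$y{\left(Q \right)} = -5$ ($y{\left(Q \right)} = 5 \left(-1\right) = -5$)
$M{\left(o \right)} = - \frac{1}{2}$
$j{\left(N,B \right)} = - 6 B^{2} + 4 N$ ($j{\left(N,B \right)} = 2 \left(2 N + B \left(-3\right) B\right) = 2 \left(2 N + - 3 B B\right) = 2 \left(2 N - 3 B^{2}\right) = 2 \left(- 3 B^{2} + 2 N\right) = - 6 B^{2} + 4 N$)
$s{\left(F \right)} = -4 - 12 \left(-1 - F\right)^{2}$ ($s{\left(F \right)} = 2 \left(- 6 \left(-1 - F\right)^{2} + 4 \left(- \frac{1}{2}\right)\right) = 2 \left(- 6 \left(-1 - F\right)^{2} - 2\right) = 2 \left(-2 - 6 \left(-1 - F\right)^{2}\right) = -4 - 12 \left(-1 - F\right)^{2}$)
$s^{4}{\left(y{\left(-3 \right)} \right)} = \left(-4 - 12 \left(1 - 5\right)^{2}\right)^{4} = \left(-4 - 12 \left(-4\right)^{2}\right)^{4} = \left(-4 - 192\right)^{4} = \left(-196\right)^{4} = 1475789056$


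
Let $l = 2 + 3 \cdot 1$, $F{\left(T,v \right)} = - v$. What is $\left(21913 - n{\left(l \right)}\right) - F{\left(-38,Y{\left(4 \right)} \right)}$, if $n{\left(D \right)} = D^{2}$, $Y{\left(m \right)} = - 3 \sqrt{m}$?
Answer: $21882$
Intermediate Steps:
$l = 5$ ($l = 2 + 3 = 5$)
$\left(21913 - n{\left(l \right)}\right) - F{\left(-38,Y{\left(4 \right)} \right)} = \left(21913 - 5^{2}\right) - - \left(-3\right) \sqrt{4} = \left(21913 - 25\right) - - \left(-3\right) 2 = \left(21913 - 25\right) - \left(-1\right) \left(-6\right) = 21888 - 6 = 21882$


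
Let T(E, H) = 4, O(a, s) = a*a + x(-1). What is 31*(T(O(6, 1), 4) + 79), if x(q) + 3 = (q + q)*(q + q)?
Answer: 2573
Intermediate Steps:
x(q) = -3 + 4*q² (x(q) = -3 + (q + q)*(q + q) = -3 + (2*q)*(2*q) = -3 + 4*q²)
O(a, s) = 1 + a² (O(a, s) = a*a + (-3 + 4*(-1)²) = a² + (-3 + 4*1) = a² + (-3 + 4) = a² + 1 = 1 + a²)
31*(T(O(6, 1), 4) + 79) = 31*(4 + 79) = 31*83 = 2573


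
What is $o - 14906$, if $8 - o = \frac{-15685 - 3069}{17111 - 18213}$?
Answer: $- \frac{8218175}{551} \approx -14915.0$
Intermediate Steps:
$o = - \frac{4969}{551}$ ($o = 8 - \frac{-15685 - 3069}{17111 - 18213} = 8 - - \frac{18754}{-1102} = 8 - \left(-18754\right) \left(- \frac{1}{1102}\right) = 8 - \frac{9377}{551} = - \frac{4969}{551} \approx -9.0181$)
$o - 14906 = - \frac{4969}{551} - 14906 = - \frac{8218175}{551}$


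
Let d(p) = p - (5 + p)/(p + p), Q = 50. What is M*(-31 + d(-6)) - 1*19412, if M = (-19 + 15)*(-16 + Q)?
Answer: -43106/3 ≈ -14369.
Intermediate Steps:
M = -136 (M = (-19 + 15)*(-16 + 50) = -4*34 = -136)
d(p) = p - (5 + p)/(2*p)
M*(-31 + d(-6)) - 1*19412 = -136*(-31 + (-½ - 6 - 5/2/(-6))) - 1*19412 = -136*(-31 + (-½ - 6 - 5/2*(-⅙))) - 19412 = -136*(-31 + (-½ - 6 + 5/12)) - 19412 = -136*(-31 - 73/12) - 19412 = -136*(-445/12) - 19412 = 15130/3 - 19412 = -43106/3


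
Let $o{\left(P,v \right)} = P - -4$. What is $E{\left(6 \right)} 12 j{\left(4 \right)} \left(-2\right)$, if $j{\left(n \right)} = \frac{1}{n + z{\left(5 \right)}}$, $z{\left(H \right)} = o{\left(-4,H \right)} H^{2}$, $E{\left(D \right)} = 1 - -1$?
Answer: $-12$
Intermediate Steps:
$E{\left(D \right)} = 2$ ($E{\left(D \right)} = 1 + 1 = 2$)
$o{\left(P,v \right)} = 4 + P$ ($o{\left(P,v \right)} = P + 4 = 4 + P$)
$z{\left(H \right)} = 0$ ($z{\left(H \right)} = \left(4 - 4\right) H^{2} = 0 H^{2} = 0$)
$j{\left(n \right)} = \frac{1}{n}$ ($j{\left(n \right)} = \frac{1}{n + 0} = \frac{1}{n}$)
$E{\left(6 \right)} 12 j{\left(4 \right)} \left(-2\right) = 2 \cdot 12 \cdot \frac{1}{4} \left(-2\right) = 24 \cdot \frac{1}{4} \left(-2\right) = 24 \left(- \frac{1}{2}\right) = -12$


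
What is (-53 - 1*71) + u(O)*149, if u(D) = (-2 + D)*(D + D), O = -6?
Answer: 14180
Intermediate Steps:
u(D) = 2*D*(-2 + D) (u(D) = (-2 + D)*(2*D) = 2*D*(-2 + D))
(-53 - 1*71) + u(O)*149 = (-53 - 1*71) + (2*(-6)*(-2 - 6))*149 = (-53 - 71) + (2*(-6)*(-8))*149 = -124 + 96*149 = -124 + 14304 = 14180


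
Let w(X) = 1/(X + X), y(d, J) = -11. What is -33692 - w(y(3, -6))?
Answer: -741223/22 ≈ -33692.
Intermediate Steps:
w(X) = 1/(2*X)
-33692 - w(y(3, -6)) = -33692 - 1/(2*(-11)) = -33692 - (-1)/(2*11) = -33692 - 1*(-1/22) = -33692 + 1/22 = -741223/22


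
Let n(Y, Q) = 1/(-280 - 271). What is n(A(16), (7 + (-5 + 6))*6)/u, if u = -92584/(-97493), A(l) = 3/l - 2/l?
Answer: -97493/51013784 ≈ -0.0019111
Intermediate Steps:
A(l) = 1/l
n(Y, Q) = -1/551 (n(Y, Q) = 1/(-551) = -1/551)
u = 92584/97493 (u = -92584*(-1/97493) = 92584/97493 ≈ 0.94965)
n(A(16), (7 + (-5 + 6))*6)/u = -1/(551*92584/97493) = -1/551*97493/92584 = -97493/51013784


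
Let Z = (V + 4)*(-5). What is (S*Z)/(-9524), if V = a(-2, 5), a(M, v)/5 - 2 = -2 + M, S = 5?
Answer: -75/4762 ≈ -0.015750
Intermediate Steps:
a(M, v) = 5*M (a(M, v) = 10 + 5*(-2 + M) = 10 + (-10 + 5*M) = 5*M)
V = -10 (V = 5*(-2) = -10)
Z = 30 (Z = (-10 + 4)*(-5) = -6*(-5) = 30)
(S*Z)/(-9524) = (5*30)/(-9524) = 150*(-1/9524) = -75/4762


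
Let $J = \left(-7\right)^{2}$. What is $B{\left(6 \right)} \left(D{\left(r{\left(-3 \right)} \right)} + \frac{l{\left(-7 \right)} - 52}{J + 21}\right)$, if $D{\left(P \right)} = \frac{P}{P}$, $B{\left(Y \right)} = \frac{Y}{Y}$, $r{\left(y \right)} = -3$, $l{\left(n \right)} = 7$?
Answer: $\frac{5}{14} \approx 0.35714$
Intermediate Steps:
$B{\left(Y \right)} = 1$
$D{\left(P \right)} = 1$
$J = 49$
$B{\left(6 \right)} \left(D{\left(r{\left(-3 \right)} \right)} + \frac{l{\left(-7 \right)} - 52}{J + 21}\right) = 1 \left(1 + \frac{7 - 52}{49 + 21}\right) = 1 \left(1 - \frac{45}{70}\right) = 1 \left(1 - \frac{9}{14}\right) = 1 \cdot \frac{5}{14} = \frac{5}{14}$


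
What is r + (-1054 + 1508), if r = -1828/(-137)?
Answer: 64026/137 ≈ 467.34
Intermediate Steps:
r = 1828/137 (r = -1828*(-1/137) = 1828/137 ≈ 13.343)
r + (-1054 + 1508) = 1828/137 + (-1054 + 1508) = 1828/137 + 454 = 64026/137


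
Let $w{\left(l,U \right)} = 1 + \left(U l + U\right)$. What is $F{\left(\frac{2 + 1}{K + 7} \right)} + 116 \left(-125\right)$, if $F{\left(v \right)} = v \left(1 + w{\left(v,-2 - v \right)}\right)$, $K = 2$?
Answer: $- \frac{391510}{27} \approx -14500.0$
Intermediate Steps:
$w{\left(l,U \right)} = 1 + U + U l$ ($w{\left(l,U \right)} = 1 + \left(U + U l\right) = 1 + U + U l$)
$F{\left(v \right)} = v \left(- v + v \left(-2 - v\right)\right)$ ($F{\left(v \right)} = v \left(1 + \left(1 - \left(2 + v\right) + \left(-2 - v\right) v\right)\right) = v \left(1 + \left(1 - \left(2 + v\right) + v \left(-2 - v\right)\right)\right) = v \left(1 - \left(1 + v - v \left(-2 - v\right)\right)\right) = v \left(- v + v \left(-2 - v\right)\right)$)
$F{\left(\frac{2 + 1}{K + 7} \right)} + 116 \left(-125\right) = - \left(\frac{2 + 1}{2 + 7}\right)^{2} \left(3 + \frac{2 + 1}{2 + 7}\right) + 116 \left(-125\right) = - \left(\frac{3}{9}\right)^{2} \left(3 + \frac{3}{9}\right) - 14500 = - \left(3 \cdot \frac{1}{9}\right)^{2} \left(3 + 3 \cdot \frac{1}{9}\right) - 14500 = - \frac{3 + \frac{1}{3}}{9} - 14500 = \left(-1\right) \frac{1}{9} \cdot \frac{10}{3} - 14500 = - \frac{10}{27} - 14500 = - \frac{391510}{27}$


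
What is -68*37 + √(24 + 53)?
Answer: -2516 + √77 ≈ -2507.2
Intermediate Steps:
-68*37 + √(24 + 53) = -2516 + √77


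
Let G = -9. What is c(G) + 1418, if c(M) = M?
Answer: 1409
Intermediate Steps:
c(G) + 1418 = -9 + 1418 = 1409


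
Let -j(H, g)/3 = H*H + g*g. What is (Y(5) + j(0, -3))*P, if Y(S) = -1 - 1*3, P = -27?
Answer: 837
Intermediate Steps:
j(H, g) = -3*H² - 3*g² (j(H, g) = -3*(H*H + g*g) = -3*(H² + g²) = -3*H² - 3*g²)
Y(S) = -4 (Y(S) = -1 - 3 = -4)
(Y(5) + j(0, -3))*P = (-4 + (-3*0² - 3*(-3)²))*(-27) = (-4 + (-3*0 - 3*9))*(-27) = (-4 + (0 - 27))*(-27) = (-4 - 27)*(-27) = -31*(-27) = 837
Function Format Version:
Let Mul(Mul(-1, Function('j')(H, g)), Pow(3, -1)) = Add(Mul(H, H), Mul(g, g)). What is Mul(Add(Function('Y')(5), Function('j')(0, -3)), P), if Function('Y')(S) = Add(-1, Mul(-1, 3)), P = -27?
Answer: 837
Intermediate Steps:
Function('j')(H, g) = Add(Mul(-3, Pow(H, 2)), Mul(-3, Pow(g, 2))) (Function('j')(H, g) = Mul(-3, Add(Mul(H, H), Mul(g, g))) = Mul(-3, Add(Pow(H, 2), Pow(g, 2))) = Add(Mul(-3, Pow(H, 2)), Mul(-3, Pow(g, 2))))
Function('Y')(S) = -4 (Function('Y')(S) = Add(-1, -3) = -4)
Mul(Add(Function('Y')(5), Function('j')(0, -3)), P) = Mul(Add(-4, Add(Mul(-3, Pow(0, 2)), Mul(-3, Pow(-3, 2)))), -27) = Mul(Add(-4, Add(Mul(-3, 0), Mul(-3, 9))), -27) = Mul(Add(-4, Add(0, -27)), -27) = Mul(Add(-4, -27), -27) = Mul(-31, -27) = 837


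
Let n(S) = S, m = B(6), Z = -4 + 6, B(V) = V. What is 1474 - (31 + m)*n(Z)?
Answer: 1400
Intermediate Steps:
Z = 2
m = 6
1474 - (31 + m)*n(Z) = 1474 - (31 + 6)*2 = 1474 - 37*2 = 1474 - 1*74 = 1474 - 74 = 1400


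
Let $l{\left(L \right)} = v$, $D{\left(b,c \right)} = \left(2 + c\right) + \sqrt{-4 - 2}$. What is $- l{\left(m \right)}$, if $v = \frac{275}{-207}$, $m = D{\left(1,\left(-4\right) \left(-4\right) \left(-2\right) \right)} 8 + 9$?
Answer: $\frac{275}{207} \approx 1.3285$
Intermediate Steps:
$D{\left(b,c \right)} = 2 + c + i \sqrt{6}$ ($D{\left(b,c \right)} = \left(2 + c\right) + \sqrt{-6} = \left(2 + c\right) + i \sqrt{6} = 2 + c + i \sqrt{6}$)
$m = -231 + 8 i \sqrt{6}$ ($m = \left(2 + \left(-4\right) \left(-4\right) \left(-2\right) + i \sqrt{6}\right) 8 + 9 = \left(2 + 16 \left(-2\right) + i \sqrt{6}\right) 8 + 9 = \left(2 - 32 + i \sqrt{6}\right) 8 + 9 = \left(-30 + i \sqrt{6}\right) 8 + 9 = \left(-240 + 8 i \sqrt{6}\right) + 9 = -231 + 8 i \sqrt{6} \approx -231.0 + 19.596 i$)
$v = - \frac{275}{207}$ ($v = 275 \left(- \frac{1}{207}\right) = - \frac{275}{207} \approx -1.3285$)
$l{\left(L \right)} = - \frac{275}{207}$
$- l{\left(m \right)} = \left(-1\right) \left(- \frac{275}{207}\right) = \frac{275}{207}$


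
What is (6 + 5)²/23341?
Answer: 121/23341 ≈ 0.0051840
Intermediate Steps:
(6 + 5)²/23341 = 11²*(1/23341) = 121*(1/23341) = 121/23341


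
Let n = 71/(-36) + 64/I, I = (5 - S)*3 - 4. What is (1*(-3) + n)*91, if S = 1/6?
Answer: 3679/36 ≈ 102.19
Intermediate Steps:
S = ⅙ ≈ 0.16667
I = 21/2 (I = (5 - 1*⅙)*3 - 4 = (5 - ⅙)*3 - 4 = (29/6)*3 - 4 = 29/2 - 4 = 21/2 ≈ 10.500)
n = 1039/252 (n = 71/(-36) + 64/(21/2) = 71*(-1/36) + 64*(2/21) = -71/36 + 128/21 = 1039/252 ≈ 4.1230)
(1*(-3) + n)*91 = (1*(-3) + 1039/252)*91 = (-3 + 1039/252)*91 = (283/252)*91 = 3679/36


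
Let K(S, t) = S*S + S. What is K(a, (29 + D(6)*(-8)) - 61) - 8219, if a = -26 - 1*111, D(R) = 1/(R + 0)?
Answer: 10413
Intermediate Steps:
D(R) = 1/R
a = -137 (a = -26 - 111 = -137)
K(S, t) = S + S² (K(S, t) = S² + S = S + S²)
K(a, (29 + D(6)*(-8)) - 61) - 8219 = -137*(1 - 137) - 8219 = -137*(-136) - 8219 = 18632 - 8219 = 10413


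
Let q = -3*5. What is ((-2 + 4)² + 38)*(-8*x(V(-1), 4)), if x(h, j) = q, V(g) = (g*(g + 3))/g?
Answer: 5040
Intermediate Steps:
q = -15
V(g) = 3 + g (V(g) = (g*(3 + g))/g = 3 + g)
x(h, j) = -15
((-2 + 4)² + 38)*(-8*x(V(-1), 4)) = ((-2 + 4)² + 38)*(-8*(-15)) = (2² + 38)*120 = (4 + 38)*120 = 42*120 = 5040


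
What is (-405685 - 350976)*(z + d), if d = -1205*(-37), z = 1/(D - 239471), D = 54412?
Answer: -6243100584078754/185059 ≈ -3.3736e+10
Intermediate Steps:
z = -1/185059 (z = 1/(54412 - 239471) = 1/(-185059) = -1/185059 ≈ -5.4037e-6)
d = 44585
(-405685 - 350976)*(z + d) = (-405685 - 350976)*(-1/185059 + 44585) = -756661*8250855514/185059 = -6243100584078754/185059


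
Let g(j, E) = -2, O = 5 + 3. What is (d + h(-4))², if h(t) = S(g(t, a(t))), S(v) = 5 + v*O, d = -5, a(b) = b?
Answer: 256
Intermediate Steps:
O = 8
S(v) = 5 + 8*v (S(v) = 5 + v*8 = 5 + 8*v)
h(t) = -11 (h(t) = 5 + 8*(-2) = 5 - 16 = -11)
(d + h(-4))² = (-5 - 11)² = (-16)² = 256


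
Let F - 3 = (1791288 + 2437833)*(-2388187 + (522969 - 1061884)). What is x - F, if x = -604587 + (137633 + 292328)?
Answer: 12379068362713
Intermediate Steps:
F = -12379068537339 (F = 3 + (1791288 + 2437833)*(-2388187 + (522969 - 1061884)) = 3 + 4229121*(-2388187 - 538915) = 3 + 4229121*(-2927102) = 3 - 12379068537342 = -12379068537339)
x = -174626 (x = -604587 + 429961 = -174626)
x - F = -174626 - 1*(-12379068537339) = -174626 + 12379068537339 = 12379068362713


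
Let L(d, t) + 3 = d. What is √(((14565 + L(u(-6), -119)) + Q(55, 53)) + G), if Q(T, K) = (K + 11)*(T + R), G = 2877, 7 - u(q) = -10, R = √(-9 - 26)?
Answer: 4*√(1311 + 4*I*√35) ≈ 144.84 + 1.3071*I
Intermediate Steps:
R = I*√35 (R = √(-35) = I*√35 ≈ 5.9161*I)
u(q) = 17 (u(q) = 7 - 1*(-10) = 7 + 10 = 17)
L(d, t) = -3 + d
Q(T, K) = (11 + K)*(T + I*√35) (Q(T, K) = (K + 11)*(T + I*√35) = (11 + K)*(T + I*√35))
√(((14565 + L(u(-6), -119)) + Q(55, 53)) + G) = √(((14565 + (-3 + 17)) + (11*55 + 53*55 + 11*I*√35 + I*53*√35)) + 2877) = √(((14565 + 14) + (605 + 2915 + 11*I*√35 + 53*I*√35)) + 2877) = √((14579 + (3520 + 64*I*√35)) + 2877) = √((18099 + 64*I*√35) + 2877) = √(20976 + 64*I*√35)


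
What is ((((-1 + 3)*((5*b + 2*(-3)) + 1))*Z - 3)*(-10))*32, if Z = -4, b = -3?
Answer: -50240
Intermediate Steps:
((((-1 + 3)*((5*b + 2*(-3)) + 1))*Z - 3)*(-10))*32 = ((((-1 + 3)*((5*(-3) + 2*(-3)) + 1))*(-4) - 3)*(-10))*32 = (((2*((-15 - 6) + 1))*(-4) - 3)*(-10))*32 = (((2*(-21 + 1))*(-4) - 3)*(-10))*32 = (((2*(-20))*(-4) - 3)*(-10))*32 = ((-40*(-4) - 3)*(-10))*32 = ((160 - 3)*(-10))*32 = (157*(-10))*32 = -1570*32 = -50240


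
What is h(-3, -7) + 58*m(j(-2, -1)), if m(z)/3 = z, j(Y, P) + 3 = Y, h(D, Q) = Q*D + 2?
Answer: -847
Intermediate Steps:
h(D, Q) = 2 + D*Q (h(D, Q) = D*Q + 2 = 2 + D*Q)
j(Y, P) = -3 + Y
m(z) = 3*z
h(-3, -7) + 58*m(j(-2, -1)) = (2 - 3*(-7)) + 58*(3*(-3 - 2)) = (2 + 21) + 58*(3*(-5)) = 23 + 58*(-15) = 23 - 870 = -847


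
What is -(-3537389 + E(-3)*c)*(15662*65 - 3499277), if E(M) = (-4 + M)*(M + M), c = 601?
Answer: -8714504207309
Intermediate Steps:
E(M) = 2*M*(-4 + M) (E(M) = (-4 + M)*(2*M) = 2*M*(-4 + M))
-(-3537389 + E(-3)*c)*(15662*65 - 3499277) = -(-3537389 + (2*(-3)*(-4 - 3))*601)*(15662*65 - 3499277) = -(-3537389 + (2*(-3)*(-7))*601)*(1018030 - 3499277) = -(-3537389 + 42*601)*(-2481247) = -(-3537389 + 25242)*(-2481247) = -(-3512147)*(-2481247) = -1*8714504207309 = -8714504207309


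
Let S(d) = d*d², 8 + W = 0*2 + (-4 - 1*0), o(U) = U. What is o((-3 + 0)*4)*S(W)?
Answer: 20736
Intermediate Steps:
W = -12 (W = -8 + (0*2 + (-4 - 1*0)) = -8 + (0 + (-4 + 0)) = -8 + (0 - 4) = -8 - 4 = -12)
S(d) = d³
o((-3 + 0)*4)*S(W) = ((-3 + 0)*4)*(-12)³ = -3*4*(-1728) = -12*(-1728) = 20736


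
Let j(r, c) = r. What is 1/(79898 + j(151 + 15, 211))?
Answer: 1/80064 ≈ 1.2490e-5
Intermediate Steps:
1/(79898 + j(151 + 15, 211)) = 1/(79898 + (151 + 15)) = 1/(79898 + 166) = 1/80064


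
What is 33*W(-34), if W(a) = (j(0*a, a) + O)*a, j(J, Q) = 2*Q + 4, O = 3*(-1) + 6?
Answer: 68442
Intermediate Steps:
O = 3 (O = -3 + 6 = 3)
j(J, Q) = 4 + 2*Q
W(a) = a*(7 + 2*a) (W(a) = ((4 + 2*a) + 3)*a = (7 + 2*a)*a = a*(7 + 2*a))
33*W(-34) = 33*(-34*(7 + 2*(-34))) = 33*(-34*(7 - 68)) = 33*(-34*(-61)) = 33*2074 = 68442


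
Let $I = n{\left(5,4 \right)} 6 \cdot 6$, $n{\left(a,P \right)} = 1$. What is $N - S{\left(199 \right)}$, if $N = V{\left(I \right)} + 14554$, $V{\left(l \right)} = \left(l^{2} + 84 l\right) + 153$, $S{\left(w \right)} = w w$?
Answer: $-20574$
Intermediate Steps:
$S{\left(w \right)} = w^{2}$
$I = 36$ ($I = 1 \cdot 6 \cdot 6 = 6 \cdot 6 = 36$)
$V{\left(l \right)} = 153 + l^{2} + 84 l$
$N = 19027$ ($N = \left(153 + 36^{2} + 84 \cdot 36\right) + 14554 = \left(153 + 1296 + 3024\right) + 14554 = 4473 + 14554 = 19027$)
$N - S{\left(199 \right)} = 19027 - 199^{2} = 19027 - 39601 = -20574$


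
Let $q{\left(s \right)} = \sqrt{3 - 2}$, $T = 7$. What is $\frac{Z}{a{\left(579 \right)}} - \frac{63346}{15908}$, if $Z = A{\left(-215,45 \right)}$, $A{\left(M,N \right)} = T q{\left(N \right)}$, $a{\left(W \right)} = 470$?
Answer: $- \frac{3707658}{934595} \approx -3.9671$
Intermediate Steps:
$q{\left(s \right)} = 1$ ($q{\left(s \right)} = \sqrt{1} = 1$)
$A{\left(M,N \right)} = 7$ ($A{\left(M,N \right)} = 7 \cdot 1 = 7$)
$Z = 7$
$\frac{Z}{a{\left(579 \right)}} - \frac{63346}{15908} = \frac{7}{470} - \frac{63346}{15908} = 7 \cdot \frac{1}{470} - \frac{31673}{7954} = \frac{7}{470} - \frac{31673}{7954} = - \frac{3707658}{934595}$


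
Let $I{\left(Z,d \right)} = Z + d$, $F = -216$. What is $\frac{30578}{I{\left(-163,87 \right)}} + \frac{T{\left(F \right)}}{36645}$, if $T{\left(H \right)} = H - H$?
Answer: $- \frac{15289}{38} \approx -402.34$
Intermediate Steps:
$T{\left(H \right)} = 0$
$\frac{30578}{I{\left(-163,87 \right)}} + \frac{T{\left(F \right)}}{36645} = \frac{30578}{-163 + 87} + \frac{0}{36645} = \frac{30578}{-76} + 0 \cdot \frac{1}{36645} = 30578 \left(- \frac{1}{76}\right) + 0 = - \frac{15289}{38} + 0 = - \frac{15289}{38}$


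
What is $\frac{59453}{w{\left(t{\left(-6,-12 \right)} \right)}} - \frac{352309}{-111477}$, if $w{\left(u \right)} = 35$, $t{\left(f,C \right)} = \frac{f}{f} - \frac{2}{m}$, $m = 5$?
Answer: $\frac{6639972896}{3901695} \approx 1701.8$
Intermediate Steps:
$t{\left(f,C \right)} = \frac{3}{5}$ ($t{\left(f,C \right)} = \frac{f}{f} - \frac{2}{5} = 1 - \frac{2}{5} = \frac{3}{5}$)
$\frac{59453}{w{\left(t{\left(-6,-12 \right)} \right)}} - \frac{352309}{-111477} = \frac{59453}{35} - \frac{352309}{-111477} = 59453 \cdot \frac{1}{35} - - \frac{352309}{111477} = \frac{59453}{35} + \frac{352309}{111477} = \frac{6639972896}{3901695}$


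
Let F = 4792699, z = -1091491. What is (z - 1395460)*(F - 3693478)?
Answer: -2733708765171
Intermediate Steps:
(z - 1395460)*(F - 3693478) = (-1091491 - 1395460)*(4792699 - 3693478) = -2486951*1099221 = -2733708765171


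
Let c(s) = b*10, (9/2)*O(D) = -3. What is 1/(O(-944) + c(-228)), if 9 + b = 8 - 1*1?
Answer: -3/62 ≈ -0.048387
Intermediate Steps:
b = -2 (b = -9 + (8 - 1*1) = -9 + (8 - 1) = -9 + 7 = -2)
O(D) = -⅔ (O(D) = (2/9)*(-3) = -⅔)
c(s) = -20 (c(s) = -2*10 = -20)
1/(O(-944) + c(-228)) = 1/(-⅔ - 20) = 1/(-62/3) = -3/62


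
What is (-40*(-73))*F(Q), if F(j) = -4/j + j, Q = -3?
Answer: -14600/3 ≈ -4866.7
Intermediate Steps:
F(j) = j - 4/j (F(j) = -4/j + j = j - 4/j)
(-40*(-73))*F(Q) = (-40*(-73))*(-3 - 4/(-3)) = 2920*(-3 - 4*(-⅓)) = 2920*(-3 + 4/3) = 2920*(-5/3) = -14600/3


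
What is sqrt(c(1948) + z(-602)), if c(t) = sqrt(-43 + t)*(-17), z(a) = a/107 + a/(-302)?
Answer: sqrt(-948335115 - 4437827033*sqrt(1905))/16157 ≈ 27.306*I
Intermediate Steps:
z(a) = 195*a/32314 (z(a) = a*(1/107) + a*(-1/302) = a/107 - a/302 = 195*a/32314)
c(t) = -17*sqrt(-43 + t)
sqrt(c(1948) + z(-602)) = sqrt(-17*sqrt(-43 + 1948) + (195/32314)*(-602)) = sqrt(-17*sqrt(1905) - 58695/16157) = sqrt(-58695/16157 - 17*sqrt(1905))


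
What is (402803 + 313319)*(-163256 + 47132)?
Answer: -83158951128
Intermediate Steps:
(402803 + 313319)*(-163256 + 47132) = 716122*(-116124) = -83158951128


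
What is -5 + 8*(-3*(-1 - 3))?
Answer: 91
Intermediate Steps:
-5 + 8*(-3*(-1 - 3)) = -5 + 8*(-3*(-4)) = -5 + 8*12 = -5 + 96 = 91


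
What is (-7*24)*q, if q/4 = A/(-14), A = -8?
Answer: -384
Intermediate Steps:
q = 16/7 (q = 4*(-8/(-14)) = 4*(-8*(-1/14)) = 4*(4/7) = 16/7 ≈ 2.2857)
(-7*24)*q = -7*24*(16/7) = -168*16/7 = -384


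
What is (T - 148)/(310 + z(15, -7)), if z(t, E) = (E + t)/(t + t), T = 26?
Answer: -915/2327 ≈ -0.39321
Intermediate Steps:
z(t, E) = (E + t)/(2*t) (z(t, E) = (E + t)/((2*t)) = (E + t)*(1/(2*t)) = (E + t)/(2*t))
(T - 148)/(310 + z(15, -7)) = (26 - 148)/(310 + (½)*(-7 + 15)/15) = -122/(310 + (½)*(1/15)*8) = -122/(310 + 4/15) = -122/4654/15 = -122*15/4654 = -915/2327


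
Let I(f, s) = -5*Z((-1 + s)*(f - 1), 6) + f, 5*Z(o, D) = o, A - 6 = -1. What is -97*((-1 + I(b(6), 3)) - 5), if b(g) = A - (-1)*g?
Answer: 1455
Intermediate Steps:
A = 5 (A = 6 - 1 = 5)
b(g) = 5 + g (b(g) = 5 - (-1)*g = 5 + g)
Z(o, D) = o/5
I(f, s) = f - (-1 + f)*(-1 + s) (I(f, s) = -(-1 + s)*(f - 1) + f = -(-1 + s)*(-1 + f) + f = -(-1 + f)*(-1 + s) + f = f - (-1 + f)*(-1 + s))
-97*((-1 + I(b(6), 3)) - 5) = -97*((-1 + (-1 + 3 + 2*(5 + 6) - 1*(5 + 6)*3)) - 5) = -97*((-1 + (-1 + 3 + 2*11 - 1*11*3)) - 5) = -97*((-1 + (-1 + 3 + 22 - 33)) - 5) = -97*((-1 - 9) - 5) = -97*(-10 - 5) = -97*(-15) = 1455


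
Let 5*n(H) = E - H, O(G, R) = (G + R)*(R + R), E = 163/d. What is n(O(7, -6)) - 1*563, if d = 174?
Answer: -487559/870 ≈ -560.41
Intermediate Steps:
E = 163/174 ≈ 0.93678
O(G, R) = 2*R*(G + R) (O(G, R) = (G + R)*(2*R) = 2*R*(G + R))
n(H) = 163/870 - H/5 (n(H) = (163/174 - H)/5 = 163/870 - H/5)
n(O(7, -6)) - 1*563 = (163/870 - 2*(-6)*(7 - 6)/5) - 1*563 = (163/870 - 2*(-6)/5) - 563 = (163/870 - 1/5*(-12)) - 563 = (163/870 + 12/5) - 563 = 2251/870 - 563 = -487559/870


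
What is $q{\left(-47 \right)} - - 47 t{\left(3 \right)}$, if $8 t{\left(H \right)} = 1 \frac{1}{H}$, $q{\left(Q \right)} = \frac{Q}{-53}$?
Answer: $\frac{3619}{1272} \approx 2.8451$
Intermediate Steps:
$q{\left(Q \right)} = - \frac{Q}{53}$ ($q{\left(Q \right)} = Q \left(- \frac{1}{53}\right) = - \frac{Q}{53}$)
$t{\left(H \right)} = \frac{1}{8 H}$ ($t{\left(H \right)} = \frac{1 \frac{1}{H}}{8} = \frac{1}{8 H}$)
$q{\left(-47 \right)} - - 47 t{\left(3 \right)} = \left(- \frac{1}{53}\right) \left(-47\right) - - 47 \frac{1}{8 \cdot 3} = \frac{47}{53} - - 47 \cdot \frac{1}{8} \cdot \frac{1}{3} = \frac{47}{53} - \left(-47\right) \frac{1}{24} = \frac{47}{53} - - \frac{47}{24} = \frac{47}{53} + \frac{47}{24} = \frac{3619}{1272}$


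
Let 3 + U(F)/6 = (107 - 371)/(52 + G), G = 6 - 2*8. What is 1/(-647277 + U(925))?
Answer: -7/4531329 ≈ -1.5448e-6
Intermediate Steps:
G = -10 (G = 6 - 16 = -10)
U(F) = -390/7 (U(F) = -18 + 6*((107 - 371)/(52 - 10)) = -18 + 6*(-264/42) = -18 + 6*(-264*1/42) = -18 + 6*(-44/7) = -18 - 264/7 = -390/7)
1/(-647277 + U(925)) = 1/(-647277 - 390/7) = 1/(-4531329/7) = -7/4531329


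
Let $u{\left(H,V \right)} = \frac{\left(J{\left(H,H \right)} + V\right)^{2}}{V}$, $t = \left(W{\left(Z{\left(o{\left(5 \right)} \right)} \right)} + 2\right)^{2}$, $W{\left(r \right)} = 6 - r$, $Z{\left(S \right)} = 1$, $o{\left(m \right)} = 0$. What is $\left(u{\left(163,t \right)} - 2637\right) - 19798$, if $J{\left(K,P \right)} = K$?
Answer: $- \frac{1054371}{49} \approx -21518.0$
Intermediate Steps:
$t = 49$ ($t = \left(\left(6 - 1\right) + 2\right)^{2} = \left(5 + 2\right)^{2} = 7^{2} = 49$)
$u{\left(H,V \right)} = \frac{\left(H + V\right)^{2}}{V}$
$\left(u{\left(163,t \right)} - 2637\right) - 19798 = \left(\frac{\left(163 + 49\right)^{2}}{49} - 2637\right) - 19798 = \left(\frac{212^{2}}{49} - 2637\right) - 19798 = \left(\frac{1}{49} \cdot 44944 - 2637\right) - 19798 = \left(\frac{44944}{49} - 2637\right) - 19798 = - \frac{84269}{49} - 19798 = - \frac{1054371}{49}$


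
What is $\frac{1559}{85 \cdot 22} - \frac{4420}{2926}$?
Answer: $- \frac{168353}{248710} \approx -0.6769$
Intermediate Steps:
$\frac{1559}{85 \cdot 22} - \frac{4420}{2926} = \frac{1559}{1870} - \frac{2210}{1463} = - \frac{168353}{248710}$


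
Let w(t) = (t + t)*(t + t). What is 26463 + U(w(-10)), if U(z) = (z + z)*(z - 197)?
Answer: 188863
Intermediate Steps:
w(t) = 4*t**2 (w(t) = (2*t)*(2*t) = 4*t**2)
U(z) = 2*z*(-197 + z) (U(z) = (2*z)*(-197 + z) = 2*z*(-197 + z))
26463 + U(w(-10)) = 26463 + 2*(4*(-10)**2)*(-197 + 4*(-10)**2) = 26463 + 2*(4*100)*(-197 + 4*100) = 26463 + 2*400*(-197 + 400) = 26463 + 2*400*203 = 26463 + 162400 = 188863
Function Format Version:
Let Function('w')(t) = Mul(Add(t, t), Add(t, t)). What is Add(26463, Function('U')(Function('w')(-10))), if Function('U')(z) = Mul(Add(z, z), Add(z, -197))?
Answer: 188863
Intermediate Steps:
Function('w')(t) = Mul(4, Pow(t, 2)) (Function('w')(t) = Mul(Mul(2, t), Mul(2, t)) = Mul(4, Pow(t, 2)))
Function('U')(z) = Mul(2, z, Add(-197, z)) (Function('U')(z) = Mul(Mul(2, z), Add(-197, z)) = Mul(2, z, Add(-197, z)))
Add(26463, Function('U')(Function('w')(-10))) = Add(26463, Mul(2, Mul(4, Pow(-10, 2)), Add(-197, Mul(4, Pow(-10, 2))))) = Add(26463, Mul(2, Mul(4, 100), Add(-197, Mul(4, 100)))) = Add(26463, Mul(2, 400, Add(-197, 400))) = Add(26463, Mul(2, 400, 203)) = Add(26463, 162400) = 188863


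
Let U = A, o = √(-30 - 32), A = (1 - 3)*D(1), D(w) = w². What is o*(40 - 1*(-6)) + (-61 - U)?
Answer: -59 + 46*I*√62 ≈ -59.0 + 362.2*I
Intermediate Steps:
A = -2 (A = (1 - 3)*1² = -2*1 = -2)
o = I*√62 (o = √(-62) = I*√62 ≈ 7.874*I)
U = -2
o*(40 - 1*(-6)) + (-61 - U) = (I*√62)*(40 - 1*(-6)) + (-61 - 1*(-2)) = (I*√62)*(40 + 6) + (-61 + 2) = (I*√62)*46 - 59 = 46*I*√62 - 59 = -59 + 46*I*√62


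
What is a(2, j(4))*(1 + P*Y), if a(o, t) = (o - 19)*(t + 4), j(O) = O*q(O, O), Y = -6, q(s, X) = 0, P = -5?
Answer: -2108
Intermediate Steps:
j(O) = 0 (j(O) = O*0 = 0)
a(o, t) = (-19 + o)*(4 + t)
a(2, j(4))*(1 + P*Y) = (-76 - 19*0 + 4*2 + 2*0)*(1 - 5*(-6)) = (-76 + 0 + 8 + 0)*(1 + 30) = -68*31 = -2108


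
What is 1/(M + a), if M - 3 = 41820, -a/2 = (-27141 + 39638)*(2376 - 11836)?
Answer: 1/236485063 ≈ 4.2286e-9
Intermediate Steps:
a = 236443240 (a = -2*(-27141 + 39638)*(2376 - 11836) = -24994*(-9460) = -2*(-118221620) = 236443240)
M = 41823 (M = 3 + 41820 = 41823)
1/(M + a) = 1/(41823 + 236443240) = 1/236485063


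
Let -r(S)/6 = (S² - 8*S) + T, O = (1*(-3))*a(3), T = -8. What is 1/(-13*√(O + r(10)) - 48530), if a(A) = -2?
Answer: I/(-48530*I + 13*√66) ≈ -2.0606e-5 + 4.4843e-8*I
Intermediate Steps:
O = 6 (O = (1*(-3))*(-2) = -3*(-2) = 6)
r(S) = 48 - 6*S² + 48*S (r(S) = -6*((S² - 8*S) - 8) = -6*(-8 + S² - 8*S) = 48 - 6*S² + 48*S)
1/(-13*√(O + r(10)) - 48530) = 1/(-13*√(6 + (48 - 6*10² + 48*10)) - 48530) = 1/(-13*√(6 + (48 - 6*100 + 480)) - 48530) = 1/(-13*√(6 + (48 - 600 + 480)) - 48530) = 1/(-13*√(6 - 72) - 48530) = 1/(-13*I*√66 - 48530) = 1/(-48530 - 13*I*√66)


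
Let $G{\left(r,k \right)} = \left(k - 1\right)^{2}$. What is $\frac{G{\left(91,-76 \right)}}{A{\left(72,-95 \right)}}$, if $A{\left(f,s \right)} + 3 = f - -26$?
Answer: $\frac{5929}{95} \approx 62.411$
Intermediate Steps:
$A{\left(f,s \right)} = 23 + f$ ($A{\left(f,s \right)} = -3 + \left(f - -26\right) = -3 + \left(f + 26\right) = -3 + \left(26 + f\right) = 23 + f$)
$G{\left(r,k \right)} = \left(-1 + k\right)^{2}$
$\frac{G{\left(91,-76 \right)}}{A{\left(72,-95 \right)}} = \frac{\left(-1 - 76\right)^{2}}{23 + 72} = \frac{\left(-77\right)^{2}}{95} = 5929 \cdot \frac{1}{95} = \frac{5929}{95}$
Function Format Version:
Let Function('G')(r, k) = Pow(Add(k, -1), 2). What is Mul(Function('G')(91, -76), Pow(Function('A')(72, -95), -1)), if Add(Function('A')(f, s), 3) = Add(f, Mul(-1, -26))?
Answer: Rational(5929, 95) ≈ 62.411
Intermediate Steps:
Function('A')(f, s) = Add(23, f) (Function('A')(f, s) = Add(-3, Add(f, Mul(-1, -26))) = Add(-3, Add(f, 26)) = Add(-3, Add(26, f)) = Add(23, f))
Function('G')(r, k) = Pow(Add(-1, k), 2)
Mul(Function('G')(91, -76), Pow(Function('A')(72, -95), -1)) = Mul(Pow(Add(-1, -76), 2), Pow(Add(23, 72), -1)) = Mul(Pow(-77, 2), Pow(95, -1)) = Mul(5929, Rational(1, 95)) = Rational(5929, 95)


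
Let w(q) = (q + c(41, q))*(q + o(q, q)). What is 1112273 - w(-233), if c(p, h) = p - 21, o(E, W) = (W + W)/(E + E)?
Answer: 1062857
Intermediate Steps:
o(E, W) = W/E (o(E, W) = (2*W)/((2*E)) = (2*W)*(1/(2*E)) = W/E)
c(p, h) = -21 + p
w(q) = (1 + q)*(20 + q) (w(q) = (q + (-21 + 41))*(q + q/q) = (q + 20)*(q + 1) = (20 + q)*(1 + q) = (1 + q)*(20 + q))
1112273 - w(-233) = 1112273 - (20 + (-233)² + 21*(-233)) = 1112273 - (20 + 54289 - 4893) = 1112273 - 1*49416 = 1112273 - 49416 = 1062857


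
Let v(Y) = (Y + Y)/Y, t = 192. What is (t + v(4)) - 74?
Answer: 120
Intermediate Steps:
v(Y) = 2 (v(Y) = (2*Y)/Y = 2)
(t + v(4)) - 74 = (192 + 2) - 74 = 194 - 74 = 120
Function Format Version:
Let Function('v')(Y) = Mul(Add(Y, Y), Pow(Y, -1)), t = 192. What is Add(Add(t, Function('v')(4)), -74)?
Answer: 120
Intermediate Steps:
Function('v')(Y) = 2 (Function('v')(Y) = Mul(Mul(2, Y), Pow(Y, -1)) = 2)
Add(Add(t, Function('v')(4)), -74) = Add(Add(192, 2), -74) = Add(194, -74) = 120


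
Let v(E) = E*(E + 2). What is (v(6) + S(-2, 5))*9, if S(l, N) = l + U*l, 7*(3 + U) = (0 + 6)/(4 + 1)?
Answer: 16272/35 ≈ 464.91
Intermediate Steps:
U = -99/35 (U = -3 + ((0 + 6)/(4 + 1))/7 = -3 + (6/5)/7 = -3 + (6*(1/5))/7 = -3 + (1/7)*(6/5) = -3 + 6/35 = -99/35 ≈ -2.8286)
S(l, N) = -64*l/35 (S(l, N) = l - 99*l/35 = -64*l/35)
v(E) = E*(2 + E)
(v(6) + S(-2, 5))*9 = (6*(2 + 6) - 64/35*(-2))*9 = (6*8 + 128/35)*9 = (48 + 128/35)*9 = (1808/35)*9 = 16272/35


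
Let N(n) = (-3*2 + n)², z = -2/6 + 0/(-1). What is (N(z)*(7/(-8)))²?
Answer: 6385729/5184 ≈ 1231.8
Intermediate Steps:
z = -⅓ (z = -2*⅙ + 0*(-1) = -⅓ + 0 = -⅓ ≈ -0.33333)
N(n) = (-6 + n)²
(N(z)*(7/(-8)))² = ((-6 - ⅓)²*(7/(-8)))² = ((-19/3)²*(7*(-⅛)))² = ((361/9)*(-7/8))² = (-2527/72)² = 6385729/5184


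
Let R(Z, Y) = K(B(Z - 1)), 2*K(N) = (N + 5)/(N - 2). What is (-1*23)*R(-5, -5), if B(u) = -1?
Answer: 46/3 ≈ 15.333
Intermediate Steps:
K(N) = (5 + N)/(2*(-2 + N)) (K(N) = ((N + 5)/(N - 2))/2 = ((5 + N)/(-2 + N))/2 = (5 + N)/(2*(-2 + N)))
R(Z, Y) = -2/3 (R(Z, Y) = (5 - 1)/(2*(-2 - 1)) = (1/2)*4/(-3) = (1/2)*(-1/3)*4 = -2/3)
(-1*23)*R(-5, -5) = -1*23*(-2/3) = -23*(-2/3) = 46/3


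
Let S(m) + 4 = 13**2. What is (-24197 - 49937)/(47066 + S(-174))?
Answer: -74134/47231 ≈ -1.5696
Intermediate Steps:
S(m) = 165 (S(m) = -4 + 13**2 = -4 + 169 = 165)
(-24197 - 49937)/(47066 + S(-174)) = (-24197 - 49937)/(47066 + 165) = -74134/47231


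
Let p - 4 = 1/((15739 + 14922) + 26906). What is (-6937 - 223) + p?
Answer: -411949451/57567 ≈ -7156.0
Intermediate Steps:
p = 230269/57567 (p = 4 + 1/((15739 + 14922) + 26906) = 4 + 1/(30661 + 26906) = 4 + 1/57567 = 230269/57567 ≈ 4.0000)
(-6937 - 223) + p = (-6937 - 223) + 230269/57567 = -7160 + 230269/57567 = -411949451/57567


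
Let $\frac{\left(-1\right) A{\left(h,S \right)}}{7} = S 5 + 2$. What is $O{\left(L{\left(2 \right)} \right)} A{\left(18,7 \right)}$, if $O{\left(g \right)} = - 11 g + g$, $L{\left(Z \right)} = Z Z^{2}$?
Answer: $20720$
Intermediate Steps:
$L{\left(Z \right)} = Z^{3}$
$O{\left(g \right)} = - 10 g$
$A{\left(h,S \right)} = -14 - 35 S$ ($A{\left(h,S \right)} = - 7 \left(S 5 + 2\right) = - 7 \left(5 S + 2\right) = - 7 \left(2 + 5 S\right) = -14 - 35 S$)
$O{\left(L{\left(2 \right)} \right)} A{\left(18,7 \right)} = - 10 \cdot 2^{3} \left(-14 - 245\right) = \left(-10\right) 8 \left(-14 - 245\right) = \left(-80\right) \left(-259\right) = 20720$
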